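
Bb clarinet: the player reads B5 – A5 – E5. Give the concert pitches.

A5 G5 D5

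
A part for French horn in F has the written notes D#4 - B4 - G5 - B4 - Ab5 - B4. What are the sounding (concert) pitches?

G#3 E4 C5 E4 Db5 E4

The French horn in F sounds a perfect fifth below written, so transpose each written note down a perfect fifth.
D#4 → G#3
B4 → E4
G5 → C5
B4 → E4
Ab5 → Db5
B4 → E4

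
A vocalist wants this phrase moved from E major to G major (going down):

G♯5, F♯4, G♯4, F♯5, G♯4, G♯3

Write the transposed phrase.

From E down to G is a major sixth; apply that to each pitch.
G#5 -> B4
F#4 -> A3
G#4 -> B3
F#5 -> A4
G#4 -> B3
G#3 -> B2

B4 A3 B3 A4 B3 B2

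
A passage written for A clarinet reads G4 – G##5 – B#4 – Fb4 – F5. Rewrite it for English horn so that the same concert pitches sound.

B4 B##5 D##5 Ab4 A5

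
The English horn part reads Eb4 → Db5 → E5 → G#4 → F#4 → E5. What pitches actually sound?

The English horn sounds a perfect fifth below written, so transpose each written note down a perfect fifth.
Eb4 becomes Ab3
Db5 becomes Gb4
E5 becomes A4
G#4 becomes C#4
F#4 becomes B3
E5 becomes A4

Ab3 Gb4 A4 C#4 B3 A4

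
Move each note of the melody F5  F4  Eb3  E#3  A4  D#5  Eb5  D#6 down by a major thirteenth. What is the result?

F5 down a major thirteenth is Ab3.
F4: a thirteenth down reaches A, and 21 semitones makes it Ab2.
A major thirteenth down from Eb3 gives Gb1.
E#3: a thirteenth down reaches G, and 21 semitones makes it G#1.
A major thirteenth down from A4 gives C3.
D#5: a thirteenth down reaches F, and 21 semitones makes it F#3.
A major thirteenth down from Eb5 gives Gb3.
D#6: a thirteenth down reaches F, and 21 semitones makes it F#4.

Ab3 Ab2 Gb1 G#1 C3 F#3 Gb3 F#4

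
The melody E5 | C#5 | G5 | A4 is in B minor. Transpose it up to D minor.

From B up to D is a minor third; apply that to each pitch.
E5 -> G5
C#5 -> E5
G5 -> Bb5
A4 -> C5

G5 E5 Bb5 C5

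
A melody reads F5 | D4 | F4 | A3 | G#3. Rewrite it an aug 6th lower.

Abb4 Fb3 Abb3 Cb3 Bb2

An augmented sixth down from F5 gives Abb4.
D4: a sixth down reaches F, and 10 semitones makes it Fb3.
F4 down an augmented sixth is Abb3.
A3 down an augmented sixth is Cb3.
G#3: a sixth down reaches B, and 10 semitones makes it Bb2.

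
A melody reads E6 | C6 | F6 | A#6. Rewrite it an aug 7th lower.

Fb5 Dbb5 Gbb5 Bb5

E6 to Fb5
C6 to Dbb5
F6 to Gbb5
A#6 to Bb5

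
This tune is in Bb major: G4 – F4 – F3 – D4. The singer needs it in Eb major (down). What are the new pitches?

From Bb down to Eb is a perfect fifth; apply that to each pitch.
G4 becomes C4
F4 becomes Bb3
F3 becomes Bb2
D4 becomes G3

C4 Bb3 Bb2 G3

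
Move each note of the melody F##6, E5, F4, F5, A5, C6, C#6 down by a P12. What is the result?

B#4 A3 Bb2 Bb3 D4 F4 F#4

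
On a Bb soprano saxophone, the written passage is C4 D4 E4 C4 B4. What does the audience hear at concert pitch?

Bb3 C4 D4 Bb3 A4

Written C4 on the Bb soprano saxophone sounds as Bb3, a major second lower; apply that shift to every note.
C4 gives Bb3
D4 gives C4
E4 gives D4
C4 gives Bb3
B4 gives A4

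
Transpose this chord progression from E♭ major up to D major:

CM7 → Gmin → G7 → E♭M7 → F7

E♭ major up to D major is a major seventh; each chord root moves by that interval while the quality stays the same.
CM7: root C up a major seventh → B, giving BM7.
Gmin: root G up a major seventh → F#, giving F#min.
G7: root G up a major seventh → F#, giving F#7.
E♭M7: root E♭ up a major seventh → D, giving DM7.
F7: root F up a major seventh → E, giving E7.

BM7 F#min F#7 DM7 E7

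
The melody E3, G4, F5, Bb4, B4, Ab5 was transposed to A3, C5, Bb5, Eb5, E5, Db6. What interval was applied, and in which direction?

up a perfect fourth

From E3 to A3 is 4 letter names — a fourth of some quality.
E3 to A3 is 5 semitones, which makes it a perfect fourth; the second version is higher, so the direction is up.
Checking another pair — Ab5 → Db6 — gives the same interval.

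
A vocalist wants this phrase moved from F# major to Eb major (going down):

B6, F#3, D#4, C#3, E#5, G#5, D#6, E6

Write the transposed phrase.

Ab6 Eb3 C4 Bb2 D5 F5 C6 Db6

F# major to Eb major down is an augmented second, so every note moves down by that interval.
B6 → Ab6
F#3 → Eb3
D#4 → C4
C#3 → Bb2
E#5 → D5
G#5 → F5
D#6 → C6
E6 → Db6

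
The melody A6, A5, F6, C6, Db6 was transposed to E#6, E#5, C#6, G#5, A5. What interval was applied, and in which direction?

From A6 to E#6 is 4 letter names — a fourth of some quality.
E#6 to A6 is 4 semitones, which makes it a diminished fourth; the second version is lower, so the direction is down.
Checking another pair — Db6 → A5 — gives the same interval.

down a diminished fourth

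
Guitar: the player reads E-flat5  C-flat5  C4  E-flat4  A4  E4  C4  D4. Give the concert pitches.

The guitar sounds a perfect octave below written, so transpose each written note down a perfect octave.
Eb5 to Eb4
Cb5 to Cb4
C4 to C3
Eb4 to Eb3
A4 to A3
E4 to E3
C4 to C3
D4 to D3

Eb4 Cb4 C3 Eb3 A3 E3 C3 D3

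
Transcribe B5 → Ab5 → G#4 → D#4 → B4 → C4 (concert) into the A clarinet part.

The A clarinet sounds a minor third below written, so the written part must be a minor third above concert — transpose each note up.
B5 gives D6
Ab5 gives Cb6
G#4 gives B4
D#4 gives F#4
B4 gives D5
C4 gives Eb4

D6 Cb6 B4 F#4 D5 Eb4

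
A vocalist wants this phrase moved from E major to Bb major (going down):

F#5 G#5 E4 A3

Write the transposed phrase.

E major to Bb major down is an augmented fourth, so every note moves down by that interval.
F#5 becomes C5
G#5 becomes D5
E4 becomes Bb3
A3 becomes Eb3

C5 D5 Bb3 Eb3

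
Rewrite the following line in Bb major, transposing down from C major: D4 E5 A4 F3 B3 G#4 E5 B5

C major to Bb major down is a major second, so every note moves down by that interval.
D4 -> C4
E5 -> D5
A4 -> G4
F3 -> Eb3
B3 -> A3
G#4 -> F#4
E5 -> D5
B5 -> A5

C4 D5 G4 Eb3 A3 F#4 D5 A5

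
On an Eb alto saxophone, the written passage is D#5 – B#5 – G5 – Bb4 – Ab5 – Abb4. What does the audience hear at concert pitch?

F#4 D#5 Bb4 Db4 Cb5 Cbb4

Written C4 on the Eb alto saxophone sounds as Eb3, a major sixth lower; apply that shift to every note.
D#5 becomes F#4
B#5 becomes D#5
G5 becomes Bb4
Bb4 becomes Db4
Ab5 becomes Cb5
Abb4 becomes Cbb4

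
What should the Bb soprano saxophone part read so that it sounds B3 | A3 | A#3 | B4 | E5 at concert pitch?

C#4 B3 B#3 C#5 F#5

Written C4 sounds as Bb3 on the Bb soprano saxophone, so concert pitches are written a major second up.
B3 -> C#4
A3 -> B3
A#3 -> B#3
B4 -> C#5
E5 -> F#5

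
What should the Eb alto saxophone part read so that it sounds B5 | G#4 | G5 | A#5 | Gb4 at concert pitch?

G#6 E#5 E6 F##6 Eb5

The Eb alto saxophone sounds a major sixth below written, so the written part must be a major sixth above concert — transpose each note up.
B5 → G#6
G#4 → E#5
G5 → E6
A#5 → F##6
Gb4 → Eb5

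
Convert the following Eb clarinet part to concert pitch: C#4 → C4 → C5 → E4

E4 Eb4 Eb5 G4

The Eb clarinet sounds a minor third above written, so transpose each written note up a minor third.
C#4 to E4
C4 to Eb4
C5 to Eb5
E4 to G4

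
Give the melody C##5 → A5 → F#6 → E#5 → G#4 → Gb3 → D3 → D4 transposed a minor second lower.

B##4 G#5 E#6 D##5 F##4 F3 C#3 C#4

C##5 becomes B##4
A5 becomes G#5
F#6 becomes E#6
E#5 becomes D##5
G#4 becomes F##4
Gb3 becomes F3
D3 becomes C#3
D4 becomes C#4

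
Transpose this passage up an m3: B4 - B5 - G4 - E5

D5 D6 Bb4 G5

B4 → D5
B5 → D6
G4 → Bb4
E5 → G5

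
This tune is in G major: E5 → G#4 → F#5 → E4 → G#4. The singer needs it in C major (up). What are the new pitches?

A5 C#5 B5 A4 C#5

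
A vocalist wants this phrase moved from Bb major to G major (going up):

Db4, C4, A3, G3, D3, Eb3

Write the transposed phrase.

Bb4 A4 F#4 E4 B3 C4

Bb major to G major up is a major sixth, so every note moves up by that interval.
Db4 gives Bb4
C4 gives A4
A3 gives F#4
G3 gives E4
D3 gives B3
Eb3 gives C4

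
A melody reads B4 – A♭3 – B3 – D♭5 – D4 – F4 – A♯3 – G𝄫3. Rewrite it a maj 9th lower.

A3 Gb2 A2 Cb4 C3 Eb3 G#2 Fbb2

B4 → A3
Ab3 → Gb2
B3 → A2
Db5 → Cb4
D4 → C3
F4 → Eb3
A#3 → G#2
Gbb3 → Fbb2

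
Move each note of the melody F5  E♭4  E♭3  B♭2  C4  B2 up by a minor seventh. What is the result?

F5 → Eb6
Eb4 → Db5
Eb3 → Db4
Bb2 → Ab3
C4 → Bb4
B2 → A3

Eb6 Db5 Db4 Ab3 Bb4 A3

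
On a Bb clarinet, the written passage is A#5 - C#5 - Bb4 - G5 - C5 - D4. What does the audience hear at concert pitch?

G#5 B4 Ab4 F5 Bb4 C4

The Bb clarinet sounds a major second below written, so transpose each written note down a major second.
A#5 → G#5
C#5 → B4
Bb4 → Ab4
G5 → F5
C5 → Bb4
D4 → C4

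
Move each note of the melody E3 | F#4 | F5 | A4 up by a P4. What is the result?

E3 -> A3
F#4 -> B4
F5 -> Bb5
A4 -> D5

A3 B4 Bb5 D5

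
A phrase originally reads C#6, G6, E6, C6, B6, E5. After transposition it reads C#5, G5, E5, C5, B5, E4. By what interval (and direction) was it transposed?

From C#6 to C#5 is 8 letter names — an octave of some quality.
C#5 to C#6 is 12 semitones, which makes it a perfect octave; the second version is lower, so the direction is down.
Checking another pair — E5 → E4 — gives the same interval.

down a perfect octave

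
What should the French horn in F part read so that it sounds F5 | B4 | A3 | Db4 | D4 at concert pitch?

The French horn in F sounds a perfect fifth below written, so the written part must be a perfect fifth above concert — transpose each note up.
F5 becomes C6
B4 becomes F#5
A3 becomes E4
Db4 becomes Ab4
D4 becomes A4

C6 F#5 E4 Ab4 A4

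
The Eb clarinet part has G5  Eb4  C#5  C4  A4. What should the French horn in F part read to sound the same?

First find concert pitch: the Eb clarinet sounds a minor third above written, so G5 Eb4 C#5 C4 A4 sounds Bb5 Gb4 E5 Eb4 C5.
Then write for French horn in F: it sounds a perfect fifth below written, so the part must be a perfect fifth above concert.
Bb5 → F6
Gb4 → Db5
E5 → B5
Eb4 → Bb4
C5 → G5

F6 Db5 B5 Bb4 G5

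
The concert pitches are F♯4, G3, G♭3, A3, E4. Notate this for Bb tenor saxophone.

G#5 A4 Ab4 B4 F#5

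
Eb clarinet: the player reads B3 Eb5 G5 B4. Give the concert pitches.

The Eb clarinet sounds a minor third above written, so transpose each written note up a minor third.
B3 becomes D4
Eb5 becomes Gb5
G5 becomes Bb5
B4 becomes D5

D4 Gb5 Bb5 D5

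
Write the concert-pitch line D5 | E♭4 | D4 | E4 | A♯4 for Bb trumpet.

E5 F4 E4 F#4 B#4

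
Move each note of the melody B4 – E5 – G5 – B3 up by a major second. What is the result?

B4 gives C#5
E5 gives F#5
G5 gives A5
B3 gives C#4

C#5 F#5 A5 C#4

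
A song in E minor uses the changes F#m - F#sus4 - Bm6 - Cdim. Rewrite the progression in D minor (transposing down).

Em Esus4 Am6 Bbdim

E minor down to D minor is a major second; each chord root moves by that interval while the quality stays the same.
F#m: root F# down a major second → E, giving Em.
F#sus4: root F# down a major second → E, giving Esus4.
Bm6: root B down a major second → A, giving Am6.
Cdim: root C down a major second → Bb, giving Bbdim.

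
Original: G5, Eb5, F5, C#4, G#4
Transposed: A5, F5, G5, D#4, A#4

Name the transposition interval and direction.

up a major second

Take the first pair: G5 → A5. G to A spans 2 letter names, so the interval is some kind of second.
G5 to A5 is 2 semitones, which makes it a major second; the second version is higher, so the direction is up.
Checking another pair — G#4 → A#4 — gives the same interval.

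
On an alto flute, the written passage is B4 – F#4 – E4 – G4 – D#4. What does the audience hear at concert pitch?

The alto flute sounds a perfect fourth below written, so transpose each written note down a perfect fourth.
B4 -> F#4
F#4 -> C#4
E4 -> B3
G4 -> D4
D#4 -> A#3

F#4 C#4 B3 D4 A#3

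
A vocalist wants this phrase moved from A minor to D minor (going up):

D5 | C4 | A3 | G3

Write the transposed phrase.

G5 F4 D4 C4

A minor to D minor up is a perfect fourth, so every note moves up by that interval.
D5 becomes G5
C4 becomes F4
A3 becomes D4
G3 becomes C4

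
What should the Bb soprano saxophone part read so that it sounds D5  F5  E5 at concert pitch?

The Bb soprano saxophone sounds a major second below written, so the written part must be a major second above concert — transpose each note up.
D5 gives E5
F5 gives G5
E5 gives F#5

E5 G5 F#5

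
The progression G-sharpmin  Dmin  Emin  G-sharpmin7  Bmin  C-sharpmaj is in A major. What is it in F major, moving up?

A major up to F major is a minor sixth; each chord root moves by that interval while the quality stays the same.
G-sharpmin: root G-sharp up a minor sixth → E, giving Emin.
Dmin: root D up a minor sixth → Bb, giving Bbmin.
Emin: root E up a minor sixth → C, giving Cmin.
G-sharpmin7: root G-sharp up a minor sixth → E, giving Emin7.
Bmin: root B up a minor sixth → G, giving Gmin.
C-sharpmaj: root C-sharp up a minor sixth → A, giving Amaj.

Emin Bbmin Cmin Emin7 Gmin Amaj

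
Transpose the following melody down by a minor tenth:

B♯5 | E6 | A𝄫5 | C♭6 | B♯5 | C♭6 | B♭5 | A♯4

G##4 C#5 Fb4 Ab4 G##4 Ab4 G4 F##3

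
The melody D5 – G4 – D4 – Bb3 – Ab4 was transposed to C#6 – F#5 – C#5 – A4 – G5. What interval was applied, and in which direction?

From D5 to C#6 is 7 letter names — a seventh of some quality.
D5 to C#6 is 11 semitones, which makes it a major seventh; the second version is higher, so the direction is up.
Checking another pair — Ab4 → G5 — gives the same interval.

up a major seventh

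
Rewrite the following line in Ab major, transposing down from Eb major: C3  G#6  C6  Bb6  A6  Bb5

F2 C#6 F5 Eb6 D6 Eb5

From Eb down to Ab is a perfect fifth; apply that to each pitch.
C3 → F2
G#6 → C#6
C6 → F5
Bb6 → Eb6
A6 → D6
Bb5 → Eb5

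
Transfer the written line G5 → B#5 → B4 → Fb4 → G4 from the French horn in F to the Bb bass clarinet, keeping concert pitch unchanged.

D6 F##6 F#5 Cb5 D5

First find concert pitch: the French horn in F sounds a perfect fifth below written, so G5 B#5 B4 Fb4 G4 sounds C5 E#5 E4 Bbb3 C4.
Then write for Bb bass clarinet: it sounds a major ninth below written, so the part must be a major ninth above concert.
C5 → D6
E#5 → F##6
E4 → F#5
Bbb3 → Cb5
C4 → D5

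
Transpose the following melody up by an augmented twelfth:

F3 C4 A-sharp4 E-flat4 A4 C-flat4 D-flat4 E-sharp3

F3 -> C#5
C4 -> G#5
A#4 -> E##6
Eb4 -> B5
A4 -> E#6
Cb4 -> G5
Db4 -> A5
E#3 -> B##4

C#5 G#5 E##6 B5 E#6 G5 A5 B##4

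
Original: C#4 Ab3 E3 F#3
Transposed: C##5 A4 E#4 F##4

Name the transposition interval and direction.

From C#4 to C##5 is 8 letter names — an octave of some quality.
C#4 to C##5 is 13 semitones, which makes it an augmented octave; the second version is higher, so the direction is up.
Checking another pair — F#3 → F##4 — gives the same interval.

up an augmented octave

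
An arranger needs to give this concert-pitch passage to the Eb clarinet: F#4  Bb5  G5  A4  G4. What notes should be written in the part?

The Eb clarinet sounds a minor third above written, so the written part must be a minor third below concert — transpose each note down.
F#4 gives D#4
Bb5 gives G5
G5 gives E5
A4 gives F#4
G4 gives E4

D#4 G5 E5 F#4 E4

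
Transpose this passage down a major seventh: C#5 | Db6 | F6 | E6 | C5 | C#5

C#5 gives D4
Db6 gives Ebb5
F6 gives Gb5
E6 gives F5
C5 gives Db4
C#5 gives D4

D4 Ebb5 Gb5 F5 Db4 D4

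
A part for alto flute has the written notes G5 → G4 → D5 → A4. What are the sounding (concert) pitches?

The alto flute sounds a perfect fourth below written, so transpose each written note down a perfect fourth.
G5 -> D5
G4 -> D4
D5 -> A4
A4 -> E4

D5 D4 A4 E4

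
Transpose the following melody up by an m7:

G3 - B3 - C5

G3 → F4
B3 → A4
C5 → Bb5

F4 A4 Bb5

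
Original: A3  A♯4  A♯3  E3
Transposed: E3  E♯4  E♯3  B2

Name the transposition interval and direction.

down a perfect fourth

From A3 to E3 is 4 letter names — a fourth of some quality.
E3 to A3 is 5 semitones, which makes it a perfect fourth; the second version is lower, so the direction is down.
Checking another pair — E3 → B2 — gives the same interval.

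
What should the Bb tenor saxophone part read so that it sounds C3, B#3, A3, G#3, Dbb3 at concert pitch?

D4 C##5 B4 A#4 Ebb4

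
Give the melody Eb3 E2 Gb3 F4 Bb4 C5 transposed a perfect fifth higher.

Bb3 B2 Db4 C5 F5 G5

Eb3 up a perfect fifth is Bb3.
A perfect fifth up from E2 gives B2.
Gb3 up a perfect fifth is Db4.
A perfect fifth up from F4 gives C5.
Bb4: a fifth up reaches F, and 7 semitones makes it F5.
C5: a fifth up reaches G, and 7 semitones makes it G5.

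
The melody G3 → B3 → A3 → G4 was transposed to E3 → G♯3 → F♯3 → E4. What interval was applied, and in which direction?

From G3 to E3 is 3 letter names — a third of some quality.
E3 to G3 is 3 semitones, which makes it a minor third; the second version is lower, so the direction is down.
Checking another pair — G4 → E4 — gives the same interval.

down a minor third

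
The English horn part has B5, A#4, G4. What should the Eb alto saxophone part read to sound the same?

C#6 B#4 A4

First find concert pitch: the English horn sounds a perfect fifth below written, so B5 A#4 G4 sounds E5 D#4 C4.
Then write for Eb alto saxophone: it sounds a major sixth below written, so the part must be a major sixth above concert.
E5 → C#6
D#4 → B#4
C4 → A4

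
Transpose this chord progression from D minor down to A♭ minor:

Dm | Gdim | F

Abm Dbdim Cb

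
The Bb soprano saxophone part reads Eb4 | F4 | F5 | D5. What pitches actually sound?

Db4 Eb4 Eb5 C5

Written C4 on the Bb soprano saxophone sounds as Bb3, a major second lower; apply that shift to every note.
Eb4 → Db4
F4 → Eb4
F5 → Eb5
D5 → C5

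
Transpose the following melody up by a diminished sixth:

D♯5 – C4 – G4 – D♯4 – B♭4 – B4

Bb5 Abb4 Ebb5 Bb4 Gbb5 Gb5

D#5 becomes Bb5
C4 becomes Abb4
G4 becomes Ebb5
D#4 becomes Bb4
Bb4 becomes Gbb5
B4 becomes Gb5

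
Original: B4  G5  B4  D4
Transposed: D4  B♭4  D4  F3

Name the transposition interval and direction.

down a major sixth

Take the first pair: B4 → D4. B to D spans 6 letter names, so the interval is some kind of sixth.
D4 to B4 is 9 semitones, which makes it a major sixth; the second version is lower, so the direction is down.
Checking another pair — D4 → F3 — gives the same interval.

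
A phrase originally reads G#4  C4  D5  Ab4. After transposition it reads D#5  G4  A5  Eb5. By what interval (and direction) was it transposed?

up a perfect fifth

From G#4 to D#5 is 5 letter names — a fifth of some quality.
G#4 to D#5 is 7 semitones, which makes it a perfect fifth; the second version is higher, so the direction is up.
Checking another pair — Ab4 → Eb5 — gives the same interval.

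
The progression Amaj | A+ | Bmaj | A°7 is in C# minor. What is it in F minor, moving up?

Dbmaj Db+ Ebmaj Db°7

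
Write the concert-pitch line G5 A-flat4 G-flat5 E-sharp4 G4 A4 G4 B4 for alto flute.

C6 Db5 Cb6 A#4 C5 D5 C5 E5

Written C4 sounds as G3 on the alto flute, so concert pitches are written a perfect fourth up.
G5 becomes C6
Ab4 becomes Db5
Gb5 becomes Cb6
E#4 becomes A#4
G4 becomes C5
A4 becomes D5
G4 becomes C5
B4 becomes E5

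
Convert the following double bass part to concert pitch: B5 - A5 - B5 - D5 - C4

B4 A4 B4 D4 C3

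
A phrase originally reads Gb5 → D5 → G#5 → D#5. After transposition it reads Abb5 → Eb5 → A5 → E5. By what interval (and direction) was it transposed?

up a minor second

From Gb5 to Abb5 is 2 letter names — a second of some quality.
Gb5 to Abb5 is 1 semitone, which makes it a minor second; the second version is higher, so the direction is up.
Checking another pair — D#5 → E5 — gives the same interval.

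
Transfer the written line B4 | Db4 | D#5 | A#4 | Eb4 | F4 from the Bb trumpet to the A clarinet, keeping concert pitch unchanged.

C5 Ebb4 E5 B4 Fb4 Gb4

First find concert pitch: the Bb trumpet sounds a major second below written, so B4 Db4 D#5 A#4 Eb4 F4 sounds A4 Cb4 C#5 G#4 Db4 Eb4.
Then write for A clarinet: it sounds a minor third below written, so the part must be a minor third above concert.
A4 → C5
Cb4 → Ebb4
C#5 → E5
G#4 → B4
Db4 → Fb4
Eb4 → Gb4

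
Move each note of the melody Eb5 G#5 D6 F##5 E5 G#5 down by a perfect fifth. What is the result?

Eb5 becomes Ab4
G#5 becomes C#5
D6 becomes G5
F##5 becomes B#4
E5 becomes A4
G#5 becomes C#5

Ab4 C#5 G5 B#4 A4 C#5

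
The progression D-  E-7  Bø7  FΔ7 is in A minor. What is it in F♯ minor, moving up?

A minor up to F♯ minor is a major sixth; each chord root moves by that interval while the quality stays the same.
D-: root D up a major sixth → B, giving B-.
E-7: root E up a major sixth → C#, giving C#-7.
Bø7: root B up a major sixth → G#, giving G#ø7.
FΔ7: root F up a major sixth → D, giving DΔ7.

B- C#-7 G#ø7 DΔ7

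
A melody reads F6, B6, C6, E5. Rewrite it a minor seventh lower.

G5 C#6 D5 F#4

A minor seventh down from F6 gives G5.
B6 down a minor seventh is C#6.
C6 down a minor seventh is D5.
E5: a seventh down reaches F, and 10 semitones makes it F#4.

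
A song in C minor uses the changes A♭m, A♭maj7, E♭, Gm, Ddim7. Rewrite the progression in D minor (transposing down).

Bbm Bbmaj7 F Am Edim7

C minor down to D minor is a minor seventh; each chord root moves by that interval while the quality stays the same.
A♭m: root A♭ down a minor seventh → Bb, giving Bbm.
A♭maj7: root A♭ down a minor seventh → Bb, giving Bbmaj7.
E♭: root E♭ down a minor seventh → F, giving F.
Gm: root G down a minor seventh → A, giving Am.
Ddim7: root D down a minor seventh → E, giving Edim7.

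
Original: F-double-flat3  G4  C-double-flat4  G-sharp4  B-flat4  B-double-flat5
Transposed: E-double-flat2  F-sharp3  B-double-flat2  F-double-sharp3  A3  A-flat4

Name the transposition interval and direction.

down a minor ninth

From Fbb3 to Ebb2 is 9 letter names — a ninth of some quality.
Ebb2 to Fbb3 is 13 semitones, which makes it a minor ninth; the second version is lower, so the direction is down.
Checking another pair — Bbb5 → Ab4 — gives the same interval.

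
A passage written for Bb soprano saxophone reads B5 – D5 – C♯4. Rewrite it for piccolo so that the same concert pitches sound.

A4 C4 B2

First find concert pitch: the Bb soprano saxophone sounds a major second below written, so B5 D5 C♯4 sounds A5 C5 B3.
Then write for piccolo: it sounds a perfect octave above written, so the part must be a perfect octave below concert.
A5 → A4
C5 → C4
B3 → B2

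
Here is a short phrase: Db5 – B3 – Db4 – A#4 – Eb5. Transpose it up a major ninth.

Db5 to Eb6
B3 to C#5
Db4 to Eb5
A#4 to B#5
Eb5 to F6

Eb6 C#5 Eb5 B#5 F6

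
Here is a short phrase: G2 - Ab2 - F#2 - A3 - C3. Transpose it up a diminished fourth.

G2 up a diminished fourth is Cb3.
Ab2 up a diminished fourth is Dbb3.
A diminished fourth up from F#2 gives Bb2.
A3 up a diminished fourth is Db4.
A diminished fourth up from C3 gives Fb3.

Cb3 Dbb3 Bb2 Db4 Fb3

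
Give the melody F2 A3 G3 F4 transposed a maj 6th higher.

F2 to D3
A3 to F#4
G3 to E4
F4 to D5

D3 F#4 E4 D5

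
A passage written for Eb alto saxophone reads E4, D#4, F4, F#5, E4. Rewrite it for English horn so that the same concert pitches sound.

First find concert pitch: the Eb alto saxophone sounds a major sixth below written, so E4 D#4 F4 F#5 E4 sounds G3 F#3 Ab3 A4 G3.
Then write for English horn: it sounds a perfect fifth below written, so the part must be a perfect fifth above concert.
G3 → D4
F#3 → C#4
Ab3 → Eb4
A4 → E5
G3 → D4

D4 C#4 Eb4 E5 D4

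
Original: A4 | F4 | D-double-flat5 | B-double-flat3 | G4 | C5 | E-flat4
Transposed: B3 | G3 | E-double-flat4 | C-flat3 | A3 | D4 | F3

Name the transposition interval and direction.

From A4 to B3 is 7 letter names — a seventh of some quality.
B3 to A4 is 10 semitones, which makes it a minor seventh; the second version is lower, so the direction is down.
Checking another pair — Eb4 → F3 — gives the same interval.

down a minor seventh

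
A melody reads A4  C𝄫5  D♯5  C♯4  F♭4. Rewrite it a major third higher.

A4: a third up reaches C, and 4 semitones makes it C#5.
A major third up from Cbb5 gives Ebb5.
D#5: a third up reaches F, and 4 semitones makes it F##5.
A major third up from C#4 gives E#4.
Fb4: a third up reaches A, and 4 semitones makes it Ab4.

C#5 Ebb5 F##5 E#4 Ab4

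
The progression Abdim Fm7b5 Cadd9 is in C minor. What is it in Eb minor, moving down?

Cbdim Abm7b5 Ebadd9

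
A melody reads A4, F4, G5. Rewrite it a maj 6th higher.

F#5 D5 E6

A4: a sixth up reaches F, and 9 semitones makes it F#5.
F4 up a major sixth is D5.
G5 up a major sixth is E6.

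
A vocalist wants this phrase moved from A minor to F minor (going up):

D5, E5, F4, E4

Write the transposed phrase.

Bb5 C6 Db5 C5

A minor to F minor up is a minor sixth, so every note moves up by that interval.
D5 → Bb5
E5 → C6
F4 → Db5
E4 → C5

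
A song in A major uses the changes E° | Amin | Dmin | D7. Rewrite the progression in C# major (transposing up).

G#° C#min F#min F#7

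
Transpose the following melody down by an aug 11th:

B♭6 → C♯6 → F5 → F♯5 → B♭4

Bb6 gives Fb5
C#6 gives G4
F5 gives Cb4
F#5 gives C4
Bb4 gives Fb3

Fb5 G4 Cb4 C4 Fb3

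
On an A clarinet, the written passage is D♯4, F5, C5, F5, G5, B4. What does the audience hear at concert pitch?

Written C4 on the A clarinet sounds as A3, a minor third lower; apply that shift to every note.
D#4 to B#3
F5 to D5
C5 to A4
F5 to D5
G5 to E5
B4 to G#4

B#3 D5 A4 D5 E5 G#4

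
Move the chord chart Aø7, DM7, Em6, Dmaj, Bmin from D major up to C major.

D major up to C major is a minor seventh; each chord root moves by that interval while the quality stays the same.
Aø7: root A up a minor seventh → G, giving Gø7.
DM7: root D up a minor seventh → C, giving CM7.
Em6: root E up a minor seventh → D, giving Dm6.
Dmaj: root D up a minor seventh → C, giving Cmaj.
Bmin: root B up a minor seventh → A, giving Amin.

Gø7 CM7 Dm6 Cmaj Amin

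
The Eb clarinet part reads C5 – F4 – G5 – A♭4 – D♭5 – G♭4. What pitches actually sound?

Eb5 Ab4 Bb5 Cb5 Fb5 Bbb4

The Eb clarinet sounds a minor third above written, so transpose each written note up a minor third.
C5 → Eb5
F4 → Ab4
G5 → Bb5
Ab4 → Cb5
Db5 → Fb5
Gb4 → Bbb4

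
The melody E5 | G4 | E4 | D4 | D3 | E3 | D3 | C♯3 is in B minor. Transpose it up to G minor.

C6 Eb5 C5 Bb4 Bb3 C4 Bb3 A3

B minor to G minor up is a minor sixth, so every note moves up by that interval.
E5 → C6
G4 → Eb5
E4 → C5
D4 → Bb4
D3 → Bb3
E3 → C4
D3 → Bb3
C#3 → A3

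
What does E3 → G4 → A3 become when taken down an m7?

E3 gives F#2
G4 gives A3
A3 gives B2

F#2 A3 B2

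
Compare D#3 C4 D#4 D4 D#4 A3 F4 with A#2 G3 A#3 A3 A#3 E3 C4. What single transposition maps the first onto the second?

down a perfect fourth

From D#3 to A#2 is 4 letter names — a fourth of some quality.
A#2 to D#3 is 5 semitones, which makes it a perfect fourth; the second version is lower, so the direction is down.
Checking another pair — F4 → C4 — gives the same interval.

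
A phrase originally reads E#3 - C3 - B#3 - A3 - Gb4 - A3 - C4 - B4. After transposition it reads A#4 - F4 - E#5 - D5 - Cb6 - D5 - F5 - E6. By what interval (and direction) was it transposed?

From E#3 to A#4 is 11 letter names — an eleventh of some quality.
E#3 to A#4 is 17 semitones, which makes it a perfect eleventh; the second version is higher, so the direction is up.
Checking another pair — B4 → E6 — gives the same interval.

up a perfect eleventh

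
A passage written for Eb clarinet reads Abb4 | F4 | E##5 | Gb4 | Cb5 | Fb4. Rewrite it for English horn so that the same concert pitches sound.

First find concert pitch: the Eb clarinet sounds a minor third above written, so Abb4 F4 E##5 Gb4 Cb5 Fb4 sounds Cbb5 Ab4 G##5 Bbb4 Ebb5 Abb4.
Then write for English horn: it sounds a perfect fifth below written, so the part must be a perfect fifth above concert.
Cbb5 → Gbb5
Ab4 → Eb5
G##5 → D##6
Bbb4 → Fb5
Ebb5 → Bbb5
Abb4 → Ebb5

Gbb5 Eb5 D##6 Fb5 Bbb5 Ebb5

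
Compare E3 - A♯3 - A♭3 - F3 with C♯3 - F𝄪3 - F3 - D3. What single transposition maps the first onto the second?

down a minor third

Take the first pair: E3 → C#3. E to C spans 3 letter names, so the interval is some kind of third.
C#3 to E3 is 3 semitones, which makes it a minor third; the second version is lower, so the direction is down.
Checking another pair — F3 → D3 — gives the same interval.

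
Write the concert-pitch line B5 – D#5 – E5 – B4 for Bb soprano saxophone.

C#6 E#5 F#5 C#5

The Bb soprano saxophone sounds a major second below written, so the written part must be a major second above concert — transpose each note up.
B5 becomes C#6
D#5 becomes E#5
E5 becomes F#5
B4 becomes C#5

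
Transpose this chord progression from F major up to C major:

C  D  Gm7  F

F major up to C major is a perfect fifth; each chord root moves by that interval while the quality stays the same.
C: root C up a perfect fifth → G, giving G.
D: root D up a perfect fifth → A, giving A.
Gm7: root G up a perfect fifth → D, giving Dm7.
F: root F up a perfect fifth → C, giving C.

G A Dm7 C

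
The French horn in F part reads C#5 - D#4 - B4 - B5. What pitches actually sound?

The French horn in F sounds a perfect fifth below written, so transpose each written note down a perfect fifth.
C#5 → F#4
D#4 → G#3
B4 → E4
B5 → E5

F#4 G#3 E4 E5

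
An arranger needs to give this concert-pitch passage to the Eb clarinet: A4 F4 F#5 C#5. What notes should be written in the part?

F#4 D4 D#5 A#4

Written C4 sounds as Eb4 on the Eb clarinet, so concert pitches are written a minor third down.
A4 gives F#4
F4 gives D4
F#5 gives D#5
C#5 gives A#4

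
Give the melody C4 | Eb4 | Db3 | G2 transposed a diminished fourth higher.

C4: a fourth up reaches F, and 4 semitones makes it Fb4.
A diminished fourth up from Eb4 gives Abb4.
Db3 up a diminished fourth is Gbb3.
A diminished fourth up from G2 gives Cb3.

Fb4 Abb4 Gbb3 Cb3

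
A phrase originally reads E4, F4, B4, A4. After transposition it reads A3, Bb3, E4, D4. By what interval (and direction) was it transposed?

down a perfect fifth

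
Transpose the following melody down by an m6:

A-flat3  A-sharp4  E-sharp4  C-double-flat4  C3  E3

C3 C##4 G##3 Ebb3 E2 G#2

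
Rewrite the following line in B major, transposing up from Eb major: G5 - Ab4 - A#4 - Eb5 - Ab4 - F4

From Eb up to B is an augmented fifth; apply that to each pitch.
G5 -> D#6
Ab4 -> E5
A#4 -> E##5
Eb5 -> B5
Ab4 -> E5
F4 -> C#5

D#6 E5 E##5 B5 E5 C#5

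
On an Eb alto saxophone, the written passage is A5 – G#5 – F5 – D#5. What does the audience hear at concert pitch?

C5 B4 Ab4 F#4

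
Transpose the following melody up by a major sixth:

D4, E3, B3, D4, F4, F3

B4 C#4 G#4 B4 D5 D4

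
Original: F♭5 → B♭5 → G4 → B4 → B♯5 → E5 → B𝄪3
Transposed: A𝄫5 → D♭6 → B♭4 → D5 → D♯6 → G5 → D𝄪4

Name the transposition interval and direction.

up a minor third

From Fb5 to Abb5 is 3 letter names — a third of some quality.
Fb5 to Abb5 is 3 semitones, which makes it a minor third; the second version is higher, so the direction is up.
Checking another pair — B##3 → D##4 — gives the same interval.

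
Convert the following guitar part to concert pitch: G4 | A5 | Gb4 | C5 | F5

The guitar sounds a perfect octave below written, so transpose each written note down a perfect octave.
G4 becomes G3
A5 becomes A4
Gb4 becomes Gb3
C5 becomes C4
F5 becomes F4

G3 A4 Gb3 C4 F4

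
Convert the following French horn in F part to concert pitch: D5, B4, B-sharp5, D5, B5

G4 E4 E#5 G4 E5

Written C4 on the French horn in F sounds as F3, a perfect fifth lower; apply that shift to every note.
D5 → G4
B4 → E4
B#5 → E#5
D5 → G4
B5 → E5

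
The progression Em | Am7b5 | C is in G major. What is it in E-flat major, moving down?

Cm Fm7b5 Ab

G major down to E-flat major is a major third; each chord root moves by that interval while the quality stays the same.
Em: root E down a major third → C, giving Cm.
Am7b5: root A down a major third → F, giving Fm7b5.
C: root C down a major third → Ab, giving Ab.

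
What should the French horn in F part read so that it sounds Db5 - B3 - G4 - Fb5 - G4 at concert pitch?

Ab5 F#4 D5 Cb6 D5

The French horn in F sounds a perfect fifth below written, so the written part must be a perfect fifth above concert — transpose each note up.
Db5 becomes Ab5
B3 becomes F#4
G4 becomes D5
Fb5 becomes Cb6
G4 becomes D5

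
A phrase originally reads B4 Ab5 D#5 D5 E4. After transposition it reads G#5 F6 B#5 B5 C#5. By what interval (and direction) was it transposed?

up a major sixth

From B4 to G#5 is 6 letter names — a sixth of some quality.
B4 to G#5 is 9 semitones, which makes it a major sixth; the second version is higher, so the direction is up.
Checking another pair — E4 → C#5 — gives the same interval.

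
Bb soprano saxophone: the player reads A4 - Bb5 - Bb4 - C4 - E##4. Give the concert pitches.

G4 Ab5 Ab4 Bb3 D##4

The Bb soprano saxophone sounds a major second below written, so transpose each written note down a major second.
A4 becomes G4
Bb5 becomes Ab5
Bb4 becomes Ab4
C4 becomes Bb3
E##4 becomes D##4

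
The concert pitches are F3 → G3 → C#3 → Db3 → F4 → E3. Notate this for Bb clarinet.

Written C4 sounds as Bb3 on the Bb clarinet, so concert pitches are written a major second up.
F3 becomes G3
G3 becomes A3
C#3 becomes D#3
Db3 becomes Eb3
F4 becomes G4
E3 becomes F#3

G3 A3 D#3 Eb3 G4 F#3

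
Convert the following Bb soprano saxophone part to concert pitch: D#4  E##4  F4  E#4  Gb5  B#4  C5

Written C4 on the Bb soprano saxophone sounds as Bb3, a major second lower; apply that shift to every note.
D#4 -> C#4
E##4 -> D##4
F4 -> Eb4
E#4 -> D#4
Gb5 -> Fb5
B#4 -> A#4
C5 -> Bb4

C#4 D##4 Eb4 D#4 Fb5 A#4 Bb4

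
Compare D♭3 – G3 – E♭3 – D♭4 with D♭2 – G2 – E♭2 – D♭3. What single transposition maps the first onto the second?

down a perfect octave

Take the first pair: Db3 → Db2. D to D spans 8 letter names, so the interval is some kind of octave.
Db2 to Db3 is 12 semitones, which makes it a perfect octave; the second version is lower, so the direction is down.
Checking another pair — Db4 → Db3 — gives the same interval.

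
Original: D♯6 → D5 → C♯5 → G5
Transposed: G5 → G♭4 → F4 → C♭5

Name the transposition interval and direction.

down an augmented fifth

From D#6 to G5 is 5 letter names — a fifth of some quality.
G5 to D#6 is 8 semitones, which makes it an augmented fifth; the second version is lower, so the direction is down.
Checking another pair — G5 → Cb5 — gives the same interval.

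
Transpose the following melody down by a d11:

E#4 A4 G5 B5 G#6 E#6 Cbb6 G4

B##2 E#3 D#4 F##4 D##5 B##4 Gb4 D#3

A diminished eleventh down from E#4 gives B##2.
A diminished eleventh down from A4 gives E#3.
G5: an eleventh down reaches D, and 16 semitones makes it D#4.
B5: an eleventh down reaches F, and 16 semitones makes it F##4.
A diminished eleventh down from G#6 gives D##5.
E#6 down a diminished eleventh is B##4.
Cbb6: an eleventh down reaches G, and 16 semitones makes it Gb4.
G4: an eleventh down reaches D, and 16 semitones makes it D#3.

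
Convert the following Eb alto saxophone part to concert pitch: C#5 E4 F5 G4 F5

The Eb alto saxophone sounds a major sixth below written, so transpose each written note down a major sixth.
C#5 -> E4
E4 -> G3
F5 -> Ab4
G4 -> Bb3
F5 -> Ab4

E4 G3 Ab4 Bb3 Ab4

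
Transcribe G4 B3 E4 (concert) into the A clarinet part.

Bb4 D4 G4

The A clarinet sounds a minor third below written, so the written part must be a minor third above concert — transpose each note up.
G4 gives Bb4
B3 gives D4
E4 gives G4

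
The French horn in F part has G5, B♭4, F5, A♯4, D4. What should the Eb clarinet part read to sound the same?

A4 C4 G4 B#3 E3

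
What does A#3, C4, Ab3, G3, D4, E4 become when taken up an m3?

C#4 Eb4 Cb4 Bb3 F4 G4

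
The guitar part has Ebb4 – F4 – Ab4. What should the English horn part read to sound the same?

First find concert pitch: the guitar sounds a perfect octave below written, so Ebb4 F4 Ab4 sounds Ebb3 F3 Ab3.
Then write for English horn: it sounds a perfect fifth below written, so the part must be a perfect fifth above concert.
Ebb3 → Bbb3
F3 → C4
Ab3 → Eb4

Bbb3 C4 Eb4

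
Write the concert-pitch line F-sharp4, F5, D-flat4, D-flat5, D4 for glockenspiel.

F#2 F3 Db2 Db3 D2

The glockenspiel sounds a perfect fifteenth above written, so the written part must be a perfect fifteenth below concert — transpose each note down.
F#4 → F#2
F5 → F3
Db4 → Db2
Db5 → Db3
D4 → D2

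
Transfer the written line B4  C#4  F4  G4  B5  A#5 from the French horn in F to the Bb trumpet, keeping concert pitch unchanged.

F#4 G#3 C4 D4 F#5 E#5

First find concert pitch: the French horn in F sounds a perfect fifth below written, so B4 C#4 F4 G4 B5 A#5 sounds E4 F#3 Bb3 C4 E5 D#5.
Then write for Bb trumpet: it sounds a major second below written, so the part must be a major second above concert.
E4 → F#4
F#3 → G#3
Bb3 → C4
C4 → D4
E5 → F#5
D#5 → E#5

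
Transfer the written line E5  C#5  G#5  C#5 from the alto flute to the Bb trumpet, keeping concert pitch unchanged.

C#5 A#4 E#5 A#4

First find concert pitch: the alto flute sounds a perfect fourth below written, so E5 C#5 G#5 C#5 sounds B4 G#4 D#5 G#4.
Then write for Bb trumpet: it sounds a major second below written, so the part must be a major second above concert.
B4 → C#5
G#4 → A#4
D#5 → E#5
G#4 → A#4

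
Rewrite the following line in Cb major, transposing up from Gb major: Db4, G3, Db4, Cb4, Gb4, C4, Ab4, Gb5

Gb major to Cb major up is a perfect fourth, so every note moves up by that interval.
Db4 → Gb4
G3 → C4
Db4 → Gb4
Cb4 → Fb4
Gb4 → Cb5
C4 → F4
Ab4 → Db5
Gb5 → Cb6

Gb4 C4 Gb4 Fb4 Cb5 F4 Db5 Cb6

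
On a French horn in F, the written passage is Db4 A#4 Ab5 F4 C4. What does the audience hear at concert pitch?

Gb3 D#4 Db5 Bb3 F3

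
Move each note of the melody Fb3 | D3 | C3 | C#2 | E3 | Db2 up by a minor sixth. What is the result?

Dbb4 Bb3 Ab3 A2 C4 Bbb2

A minor sixth up from Fb3 gives Dbb4.
D3: a sixth up reaches B, and 8 semitones makes it Bb3.
C3: a sixth up reaches A, and 8 semitones makes it Ab3.
A minor sixth up from C#2 gives A2.
E3: a sixth up reaches C, and 8 semitones makes it C4.
A minor sixth up from Db2 gives Bbb2.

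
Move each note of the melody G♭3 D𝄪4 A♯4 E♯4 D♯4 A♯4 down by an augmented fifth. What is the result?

Cbb3 G#3 D4 A3 G3 D4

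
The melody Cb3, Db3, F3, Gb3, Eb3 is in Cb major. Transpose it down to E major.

From Cb down to E is a diminished sixth; apply that to each pitch.
Cb3 to E2
Db3 to F#2
F3 to A#2
Gb3 to B2
Eb3 to G#2

E2 F#2 A#2 B2 G#2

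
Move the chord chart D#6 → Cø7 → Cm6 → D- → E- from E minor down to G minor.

F#6 Ebø7 Ebm6 F- G-

E minor down to G minor is a major sixth; each chord root moves by that interval while the quality stays the same.
D#6: root D# down a major sixth → F#, giving F#6.
Cø7: root C down a major sixth → Eb, giving Ebø7.
Cm6: root C down a major sixth → Eb, giving Ebm6.
D-: root D down a major sixth → F, giving F-.
E-: root E down a major sixth → G, giving G-.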